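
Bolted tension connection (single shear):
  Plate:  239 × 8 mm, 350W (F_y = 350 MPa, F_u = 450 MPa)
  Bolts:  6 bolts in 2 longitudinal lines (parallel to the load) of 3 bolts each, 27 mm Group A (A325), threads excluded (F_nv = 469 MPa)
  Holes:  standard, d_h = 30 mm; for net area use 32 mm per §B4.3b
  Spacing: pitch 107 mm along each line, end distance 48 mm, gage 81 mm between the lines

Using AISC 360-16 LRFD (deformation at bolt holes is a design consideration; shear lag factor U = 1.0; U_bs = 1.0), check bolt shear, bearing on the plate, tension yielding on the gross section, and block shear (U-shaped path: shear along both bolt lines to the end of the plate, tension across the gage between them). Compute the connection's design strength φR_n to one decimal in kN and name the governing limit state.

602.3 kN (gross-section yield governs)

Bolt shear: A_b = π(27)²/4 = 572.56 mm². φR_n = 0.75 × 469 × 572.56 × 6 × 1 = 1208.4 kN.
Bearing (8 mm plate, F_u = 450 MPa): end bolts L_c = 48 − 30/2 = 33, R_n = min(1.2×33×8×450, 2.4×27×8×450) = 142.56 kN/bolt; interior L_c = 107 − 30 = 77, R_n = 233.28 kN/bolt. φR_n = 0.75 × (2×142.56 + 4×233.28) = 913.7 kN.
Tension yield (gross): A_g = 239×8 = 1912 mm². φR_n = 0.90 × 350 × 1912 = 602.3 kN.
Block shear: shear path 2×[48+2×107] = 2×262 mm, A_gv = 4192, A_nv = 2×(262 − 2.5×32)×8 = 2912 mm²; tension across gage: (81 − 1×32)×8 = 392 mm². R_n = min(0.6×450×2912, 0.6×350×4192) + 1.0×450×392 = min(786.24, 880.32) + 176.4 = 962.64 kN. φR_n = 0.75 × 962.64 = 722.0 kN.
Governing: min(1208.4, 913.7, 602.3, 722.0) = 602.3 kN → gross-section yield.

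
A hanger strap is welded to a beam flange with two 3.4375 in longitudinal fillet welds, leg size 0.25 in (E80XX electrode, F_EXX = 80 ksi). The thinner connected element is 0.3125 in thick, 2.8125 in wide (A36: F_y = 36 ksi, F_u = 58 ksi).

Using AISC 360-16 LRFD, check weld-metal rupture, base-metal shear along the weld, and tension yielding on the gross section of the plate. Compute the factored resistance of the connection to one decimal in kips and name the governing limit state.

28.5 kips (gross-section yield governs)

Weld metal: throat = 0.707×0.25 = 0.17675 in, L = 2×3.4375 = 6.875 in. φR_n = 0.75 × 0.6 × 80 × 0.17675 × 6.875 = 43.7 kips.
Base metal shear (0.3125 in plate): yield φR_n = 1.0×0.6×36×0.3125×6.875 = 46.4 kips; rupture φR_n = 0.75×0.6×58×0.3125×6.875 = 56.1 kips; take 46.4 kips (yield).
Tension yield (gross): A_g = 2.8125×0.3125 = 0.87891 in². φR_n = 0.90 × 36 × 0.87891 = 28.5 kips.
Governing: min(43.7, 46.4, 28.5) = 28.5 kips → gross-section yield.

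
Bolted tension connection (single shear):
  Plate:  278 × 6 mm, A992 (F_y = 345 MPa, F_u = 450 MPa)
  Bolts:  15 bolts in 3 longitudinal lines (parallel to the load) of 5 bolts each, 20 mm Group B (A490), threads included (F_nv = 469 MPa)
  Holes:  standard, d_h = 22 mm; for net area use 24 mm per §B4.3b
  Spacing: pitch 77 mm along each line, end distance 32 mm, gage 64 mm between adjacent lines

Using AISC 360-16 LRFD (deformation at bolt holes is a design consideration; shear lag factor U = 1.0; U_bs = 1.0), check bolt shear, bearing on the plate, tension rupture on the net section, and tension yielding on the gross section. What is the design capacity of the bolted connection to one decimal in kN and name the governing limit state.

417.2 kN (net-section rupture governs)

Bolt shear: A_b = π(20)²/4 = 314.16 mm². φR_n = 0.75 × 469 × 314.16 × 15 × 1 = 1657.6 kN.
Bearing (6 mm plate, F_u = 450 MPa): end bolts L_c = 32 − 22/2 = 21, R_n = min(1.2×21×6×450, 2.4×20×6×450) = 68.04 kN/bolt; interior L_c = 77 − 22 = 55, R_n = 129.6 kN/bolt. φR_n = 0.75 × (3×68.04 + 12×129.6) = 1319.5 kN.
Tension rupture (net): A_n = (278 − 3×24)×6 = 1236 mm² (U = 1.0, A_e = A_n). φR_n = 0.75 × 450 × 1236 = 417.2 kN.
Tension yield (gross): A_g = 278×6 = 1668 mm². φR_n = 0.90 × 345 × 1668 = 517.9 kN.
Governing: min(1657.6, 1319.5, 417.2, 517.9) = 417.2 kN → net-section rupture.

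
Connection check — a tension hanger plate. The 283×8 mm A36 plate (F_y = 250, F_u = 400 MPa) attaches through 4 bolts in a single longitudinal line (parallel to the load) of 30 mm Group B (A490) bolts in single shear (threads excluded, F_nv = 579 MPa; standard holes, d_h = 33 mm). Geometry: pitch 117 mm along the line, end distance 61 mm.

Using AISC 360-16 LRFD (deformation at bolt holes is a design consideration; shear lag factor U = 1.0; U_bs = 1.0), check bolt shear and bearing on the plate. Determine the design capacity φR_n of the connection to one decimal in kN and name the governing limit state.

Bolt shear: A_b = π(30)²/4 = 706.86 mm². φR_n = 0.75 × 579 × 706.86 × 4 × 1 = 1227.8 kN.
Bearing (8 mm plate, F_u = 400 MPa): end bolts L_c = 61 − 33/2 = 44.5, R_n = min(1.2×44.5×8×400, 2.4×30×8×400) = 170.88 kN/bolt; interior L_c = 117 − 33 = 84, R_n = 230.4 kN/bolt. φR_n = 0.75 × (1×170.88 + 3×230.4) = 646.6 kN.
Governing: min(1227.8, 646.6) = 646.6 kN → bearing.

646.6 kN (bearing governs)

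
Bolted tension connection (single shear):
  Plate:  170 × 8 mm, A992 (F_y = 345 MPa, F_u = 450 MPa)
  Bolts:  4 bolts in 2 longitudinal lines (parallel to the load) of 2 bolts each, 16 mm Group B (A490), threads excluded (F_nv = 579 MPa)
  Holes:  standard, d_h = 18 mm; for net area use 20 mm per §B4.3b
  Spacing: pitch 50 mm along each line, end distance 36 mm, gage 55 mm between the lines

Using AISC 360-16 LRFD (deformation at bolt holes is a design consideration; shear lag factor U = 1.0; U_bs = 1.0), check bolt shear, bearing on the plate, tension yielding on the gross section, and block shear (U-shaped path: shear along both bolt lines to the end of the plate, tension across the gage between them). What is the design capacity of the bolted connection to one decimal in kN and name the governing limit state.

Bolt shear: A_b = π(16)²/4 = 201.06 mm². φR_n = 0.75 × 579 × 201.06 × 4 × 1 = 349.2 kN.
Bearing (8 mm plate, F_u = 450 MPa): end bolts L_c = 36 − 18/2 = 27, R_n = min(1.2×27×8×450, 2.4×16×8×450) = 116.64 kN/bolt; interior L_c = 50 − 18 = 32, R_n = 138.24 kN/bolt. φR_n = 0.75 × (2×116.64 + 2×138.24) = 382.3 kN.
Tension yield (gross): A_g = 170×8 = 1360 mm². φR_n = 0.90 × 345 × 1360 = 422.3 kN.
Block shear: shear path 2×[36+1×50] = 2×86 mm, A_gv = 1376, A_nv = 2×(86 − 1.5×20)×8 = 896 mm²; tension across gage: (55 − 1×20)×8 = 280 mm². R_n = min(0.6×450×896, 0.6×345×1376) + 1.0×450×280 = min(241.92, 284.83) + 126 = 367.92 kN. φR_n = 0.75 × 367.92 = 275.9 kN.
Governing: min(349.2, 382.3, 422.3, 275.9) = 275.9 kN → block shear.

275.9 kN (block shear governs)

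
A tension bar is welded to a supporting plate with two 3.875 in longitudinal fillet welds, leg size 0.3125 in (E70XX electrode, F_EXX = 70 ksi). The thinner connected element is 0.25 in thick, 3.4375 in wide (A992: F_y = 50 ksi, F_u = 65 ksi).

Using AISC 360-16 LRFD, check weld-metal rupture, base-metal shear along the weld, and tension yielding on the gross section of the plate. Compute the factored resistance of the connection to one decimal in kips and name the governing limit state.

Weld metal: throat = 0.707×0.3125 = 0.22094 in, L = 2×3.875 = 7.75 in. φR_n = 0.75 × 0.6 × 70 × 0.22094 × 7.75 = 53.9 kips.
Base metal shear (0.25 in plate): yield φR_n = 1.0×0.6×50×0.25×7.75 = 58.1 kips; rupture φR_n = 0.75×0.6×65×0.25×7.75 = 56.7 kips; take 56.7 kips (rupture).
Tension yield (gross): A_g = 3.4375×0.25 = 0.85938 in². φR_n = 0.90 × 50 × 0.85938 = 38.7 kips.
Governing: min(53.9, 56.7, 38.7) = 38.7 kips → gross-section yield.

38.7 kips (gross-section yield governs)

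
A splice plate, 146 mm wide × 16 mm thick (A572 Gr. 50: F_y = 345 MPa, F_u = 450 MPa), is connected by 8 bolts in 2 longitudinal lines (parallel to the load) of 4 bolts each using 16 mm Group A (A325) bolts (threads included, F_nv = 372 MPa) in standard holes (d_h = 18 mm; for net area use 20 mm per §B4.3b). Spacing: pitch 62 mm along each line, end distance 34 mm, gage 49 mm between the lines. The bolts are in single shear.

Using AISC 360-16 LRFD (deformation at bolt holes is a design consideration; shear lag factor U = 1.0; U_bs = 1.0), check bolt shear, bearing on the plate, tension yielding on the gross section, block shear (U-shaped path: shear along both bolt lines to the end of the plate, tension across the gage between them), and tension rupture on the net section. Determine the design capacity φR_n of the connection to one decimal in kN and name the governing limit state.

448.8 kN (bolt shear governs)

Bolt shear: A_b = π(16)²/4 = 201.06 mm². φR_n = 0.75 × 372 × 201.06 × 8 × 1 = 448.8 kN.
Bearing (16 mm plate, F_u = 450 MPa): end bolts L_c = 34 − 18/2 = 25, R_n = min(1.2×25×16×450, 2.4×16×16×450) = 216 kN/bolt; interior L_c = 62 − 18 = 44, R_n = 276.48 kN/bolt. φR_n = 0.75 × (2×216 + 6×276.48) = 1568.2 kN.
Tension yield (gross): A_g = 146×16 = 2336 mm². φR_n = 0.90 × 345 × 2336 = 725.3 kN.
Block shear: shear path 2×[34+3×62] = 2×220 mm, A_gv = 7040, A_nv = 2×(220 − 3.5×20)×16 = 4800 mm²; tension across gage: (49 − 1×20)×16 = 464 mm². R_n = min(0.6×450×4800, 0.6×345×7040) + 1.0×450×464 = min(1296, 1457.3) + 208.8 = 1504.8 kN. φR_n = 0.75 × 1504.8 = 1128.6 kN.
Tension rupture (net): A_n = (146 − 2×20)×16 = 1696 mm² (U = 1.0, A_e = A_n). φR_n = 0.75 × 450 × 1696 = 572.4 kN.
Governing: min(448.8, 1568.2, 725.3, 1128.6, 572.4) = 448.8 kN → bolt shear.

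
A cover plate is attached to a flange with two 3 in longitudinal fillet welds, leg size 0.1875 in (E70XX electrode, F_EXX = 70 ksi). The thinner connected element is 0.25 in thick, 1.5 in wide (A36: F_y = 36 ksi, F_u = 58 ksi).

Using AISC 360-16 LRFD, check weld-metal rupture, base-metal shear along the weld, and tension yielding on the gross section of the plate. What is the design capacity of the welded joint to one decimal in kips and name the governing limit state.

Weld metal: throat = 0.707×0.1875 = 0.13256 in, L = 2×3 = 6 in. φR_n = 0.75 × 0.6 × 70 × 0.13256 × 6 = 25.1 kips.
Base metal shear (0.25 in plate): yield φR_n = 1.0×0.6×36×0.25×6 = 32.4 kips; rupture φR_n = 0.75×0.6×58×0.25×6 = 39.2 kips; take 32.4 kips (yield).
Tension yield (gross): A_g = 1.5×0.25 = 0.375 in². φR_n = 0.90 × 36 × 0.375 = 12.2 kips.
Governing: min(25.1, 32.4, 12.2) = 12.2 kips → gross-section yield.

12.2 kips (gross-section yield governs)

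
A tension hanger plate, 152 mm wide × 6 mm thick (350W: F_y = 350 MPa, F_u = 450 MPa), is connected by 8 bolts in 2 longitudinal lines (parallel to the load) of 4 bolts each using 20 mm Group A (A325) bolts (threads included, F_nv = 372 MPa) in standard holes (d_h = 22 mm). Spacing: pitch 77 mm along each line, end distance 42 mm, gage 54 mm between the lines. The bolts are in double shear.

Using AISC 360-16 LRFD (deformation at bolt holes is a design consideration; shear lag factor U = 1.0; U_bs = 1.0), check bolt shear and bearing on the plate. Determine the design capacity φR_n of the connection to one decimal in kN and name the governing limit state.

733.9 kN (bearing governs)

Bolt shear: A_b = π(20)²/4 = 314.16 mm². φR_n = 0.75 × 372 × 314.16 × 8 × 2 = 1402.4 kN.
Bearing (6 mm plate, F_u = 450 MPa): end bolts L_c = 42 − 22/2 = 31, R_n = min(1.2×31×6×450, 2.4×20×6×450) = 100.44 kN/bolt; interior L_c = 77 − 22 = 55, R_n = 129.6 kN/bolt. φR_n = 0.75 × (2×100.44 + 6×129.6) = 733.9 kN.
Governing: min(1402.4, 733.9) = 733.9 kN → bearing.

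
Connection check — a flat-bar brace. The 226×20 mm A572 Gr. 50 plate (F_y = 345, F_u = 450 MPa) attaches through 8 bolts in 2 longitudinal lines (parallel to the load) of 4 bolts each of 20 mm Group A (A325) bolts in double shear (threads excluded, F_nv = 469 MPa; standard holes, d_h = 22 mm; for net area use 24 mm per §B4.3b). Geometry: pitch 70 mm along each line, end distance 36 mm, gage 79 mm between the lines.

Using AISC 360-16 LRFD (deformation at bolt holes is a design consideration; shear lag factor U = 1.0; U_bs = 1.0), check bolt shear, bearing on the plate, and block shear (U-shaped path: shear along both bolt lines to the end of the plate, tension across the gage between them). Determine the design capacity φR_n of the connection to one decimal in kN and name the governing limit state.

Bolt shear: A_b = π(20)²/4 = 314.16 mm². φR_n = 0.75 × 469 × 314.16 × 8 × 2 = 1768.1 kN.
Bearing (20 mm plate, F_u = 450 MPa): end bolts L_c = 36 − 22/2 = 25, R_n = min(1.2×25×20×450, 2.4×20×20×450) = 270 kN/bolt; interior L_c = 70 − 22 = 48, R_n = 432 kN/bolt. φR_n = 0.75 × (2×270 + 6×432) = 2349.0 kN.
Block shear: shear path 2×[36+3×70] = 2×246 mm, A_gv = 9840, A_nv = 2×(246 − 3.5×24)×20 = 6480 mm²; tension across gage: (79 − 1×24)×20 = 1100 mm². R_n = min(0.6×450×6480, 0.6×345×9840) + 1.0×450×1100 = min(1749.6, 2036.9) + 495 = 2244.6 kN. φR_n = 0.75 × 2244.6 = 1683.5 kN.
Governing: min(1768.1, 2349.0, 1683.5) = 1683.5 kN → block shear.

1683.5 kN (block shear governs)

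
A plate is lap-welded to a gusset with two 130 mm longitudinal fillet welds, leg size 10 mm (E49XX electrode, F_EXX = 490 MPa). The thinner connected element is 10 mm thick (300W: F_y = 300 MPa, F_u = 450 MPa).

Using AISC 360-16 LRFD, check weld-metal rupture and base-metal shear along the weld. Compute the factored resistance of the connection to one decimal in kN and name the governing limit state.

405.3 kN (weld metal governs)

Weld metal: throat = 0.707×10 = 7.07 mm, L = 2×130 = 260 mm. φR_n = 0.75 × 0.6 × 490 × 7.07 × 260 = 405.3 kN.
Base metal shear (10 mm plate): yield φR_n = 1.0×0.6×300×10×260 = 468.0 kN; rupture φR_n = 0.75×0.6×450×10×260 = 526.5 kN; take 468.0 kN (yield).
Governing: min(405.3, 468.0) = 405.3 kN → weld metal.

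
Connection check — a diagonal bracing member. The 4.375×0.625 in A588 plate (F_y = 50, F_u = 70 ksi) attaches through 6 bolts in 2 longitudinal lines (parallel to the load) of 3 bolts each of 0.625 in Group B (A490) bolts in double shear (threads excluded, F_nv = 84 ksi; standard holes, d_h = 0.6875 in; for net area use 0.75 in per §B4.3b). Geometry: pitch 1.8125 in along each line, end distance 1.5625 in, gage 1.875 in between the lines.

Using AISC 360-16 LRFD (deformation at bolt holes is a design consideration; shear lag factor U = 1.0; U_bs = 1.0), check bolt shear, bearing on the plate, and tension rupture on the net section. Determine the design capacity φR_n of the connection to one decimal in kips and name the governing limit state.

94.3 kips (net-section rupture governs)

Bolt shear: A_b = π(0.625)²/4 = 0.3068 in². φR_n = 0.75 × 84 × 0.3068 × 6 × 2 = 231.9 kips.
Bearing (0.625 in plate, F_u = 70 ksi): end bolts L_c = 1.5625 − 0.6875/2 = 1.21875, R_n = min(1.2×1.21875×0.625×70, 2.4×0.625×0.625×70) = 63.984 kips/bolt; interior L_c = 1.8125 − 0.6875 = 1.125, R_n = 59.063 kips/bolt. φR_n = 0.75 × (2×63.984 + 4×59.063) = 273.2 kips.
Tension rupture (net): A_n = (4.375 − 2×0.75)×0.625 = 1.7969 in² (U = 1.0, A_e = A_n). φR_n = 0.75 × 70 × 1.7969 = 94.3 kips.
Governing: min(231.9, 273.2, 94.3) = 94.3 kips → net-section rupture.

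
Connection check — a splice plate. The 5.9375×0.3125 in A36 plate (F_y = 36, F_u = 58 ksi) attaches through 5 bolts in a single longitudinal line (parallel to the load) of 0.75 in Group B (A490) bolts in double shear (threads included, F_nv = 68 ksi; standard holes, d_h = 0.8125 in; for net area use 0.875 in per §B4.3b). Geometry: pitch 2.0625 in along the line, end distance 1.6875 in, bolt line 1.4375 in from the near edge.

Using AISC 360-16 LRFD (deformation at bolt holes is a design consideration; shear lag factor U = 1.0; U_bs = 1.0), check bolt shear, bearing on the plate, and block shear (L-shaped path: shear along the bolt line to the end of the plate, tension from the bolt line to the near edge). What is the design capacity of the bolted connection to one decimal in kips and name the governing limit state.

Bolt shear: A_b = π(0.75)²/4 = 0.44179 in². φR_n = 0.75 × 68 × 0.44179 × 5 × 2 = 225.3 kips.
Bearing (0.3125 in plate, F_u = 58 ksi): end bolts L_c = 1.6875 − 0.8125/2 = 1.28125, R_n = min(1.2×1.28125×0.3125×58, 2.4×0.75×0.3125×58) = 27.867 kips/bolt; interior L_c = 2.0625 − 0.8125 = 1.25, R_n = 27.188 kips/bolt. φR_n = 0.75 × (1×27.867 + 4×27.188) = 102.5 kips.
Block shear: shear path 1×[1.6875+4×2.0625] = 1×9.9375 in, A_gv = 3.1055, A_nv = 1×(9.9375 − 4.5×0.875)×0.3125 = 1.875 in²; tension to near edge: (1.4375 − 0.5×0.875)×0.3125 = 0.3125 in². R_n = min(0.6×58×1.875, 0.6×36×3.1055) + 1.0×58×0.3125 = min(65.25, 67.079) + 18.125 = 83.375 kips. φR_n = 0.75 × 83.375 = 62.5 kips.
Governing: min(225.3, 102.5, 62.5) = 62.5 kips → block shear.

62.5 kips (block shear governs)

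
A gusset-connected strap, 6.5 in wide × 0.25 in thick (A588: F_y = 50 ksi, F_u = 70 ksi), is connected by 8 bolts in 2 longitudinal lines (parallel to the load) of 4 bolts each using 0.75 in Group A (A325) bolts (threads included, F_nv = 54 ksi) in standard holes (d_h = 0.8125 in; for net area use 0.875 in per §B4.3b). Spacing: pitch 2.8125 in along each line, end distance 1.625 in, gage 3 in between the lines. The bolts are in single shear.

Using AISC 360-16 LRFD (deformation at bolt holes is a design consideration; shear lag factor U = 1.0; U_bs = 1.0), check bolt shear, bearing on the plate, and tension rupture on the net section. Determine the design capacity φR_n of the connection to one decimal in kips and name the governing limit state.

62.3 kips (net-section rupture governs)

Bolt shear: A_b = π(0.75)²/4 = 0.44179 in². φR_n = 0.75 × 54 × 0.44179 × 8 × 1 = 143.1 kips.
Bearing (0.25 in plate, F_u = 70 ksi): end bolts L_c = 1.625 − 0.8125/2 = 1.21875, R_n = min(1.2×1.21875×0.25×70, 2.4×0.75×0.25×70) = 25.594 kips/bolt; interior L_c = 2.8125 − 0.8125 = 2, R_n = 31.5 kips/bolt. φR_n = 0.75 × (2×25.594 + 6×31.5) = 180.1 kips.
Tension rupture (net): A_n = (6.5 − 2×0.875)×0.25 = 1.1875 in² (U = 1.0, A_e = A_n). φR_n = 0.75 × 70 × 1.1875 = 62.3 kips.
Governing: min(143.1, 180.1, 62.3) = 62.3 kips → net-section rupture.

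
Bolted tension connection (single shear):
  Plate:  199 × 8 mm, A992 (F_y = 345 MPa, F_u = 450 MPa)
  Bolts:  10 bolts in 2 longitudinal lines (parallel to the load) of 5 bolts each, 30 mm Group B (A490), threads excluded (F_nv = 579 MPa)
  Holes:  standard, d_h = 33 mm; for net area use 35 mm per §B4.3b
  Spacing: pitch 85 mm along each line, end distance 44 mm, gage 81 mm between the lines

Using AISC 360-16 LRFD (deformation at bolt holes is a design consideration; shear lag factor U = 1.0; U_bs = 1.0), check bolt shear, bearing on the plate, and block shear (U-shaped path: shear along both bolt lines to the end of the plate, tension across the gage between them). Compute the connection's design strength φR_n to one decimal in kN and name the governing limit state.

Bolt shear: A_b = π(30)²/4 = 706.86 mm². φR_n = 0.75 × 579 × 706.86 × 10 × 1 = 3069.5 kN.
Bearing (8 mm plate, F_u = 450 MPa): end bolts L_c = 44 − 33/2 = 27.5, R_n = min(1.2×27.5×8×450, 2.4×30×8×450) = 118.8 kN/bolt; interior L_c = 85 − 33 = 52, R_n = 224.64 kN/bolt. φR_n = 0.75 × (2×118.8 + 8×224.64) = 1526.0 kN.
Block shear: shear path 2×[44+4×85] = 2×384 mm, A_gv = 6144, A_nv = 2×(384 − 4.5×35)×8 = 3624 mm²; tension across gage: (81 − 1×35)×8 = 368 mm². R_n = min(0.6×450×3624, 0.6×345×6144) + 1.0×450×368 = min(978.48, 1271.8) + 165.6 = 1144.1 kN. φR_n = 0.75 × 1144.1 = 858.1 kN.
Governing: min(3069.5, 1526.0, 858.1) = 858.1 kN → block shear.

858.1 kN (block shear governs)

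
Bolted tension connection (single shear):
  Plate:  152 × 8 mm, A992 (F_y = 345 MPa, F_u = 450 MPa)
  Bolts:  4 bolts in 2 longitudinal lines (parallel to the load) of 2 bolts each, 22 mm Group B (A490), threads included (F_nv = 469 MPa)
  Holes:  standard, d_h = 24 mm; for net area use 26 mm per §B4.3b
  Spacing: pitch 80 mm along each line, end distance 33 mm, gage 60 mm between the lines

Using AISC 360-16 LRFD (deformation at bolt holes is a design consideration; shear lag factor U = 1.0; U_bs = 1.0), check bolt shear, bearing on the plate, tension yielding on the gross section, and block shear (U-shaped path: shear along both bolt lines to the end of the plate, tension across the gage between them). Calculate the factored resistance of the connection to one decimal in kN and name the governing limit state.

Bolt shear: A_b = π(22)²/4 = 380.13 mm². φR_n = 0.75 × 469 × 380.13 × 4 × 1 = 534.8 kN.
Bearing (8 mm plate, F_u = 450 MPa): end bolts L_c = 33 − 24/2 = 21, R_n = min(1.2×21×8×450, 2.4×22×8×450) = 90.72 kN/bolt; interior L_c = 80 − 24 = 56, R_n = 190.08 kN/bolt. φR_n = 0.75 × (2×90.72 + 2×190.08) = 421.2 kN.
Tension yield (gross): A_g = 152×8 = 1216 mm². φR_n = 0.90 × 345 × 1216 = 377.6 kN.
Block shear: shear path 2×[33+1×80] = 2×113 mm, A_gv = 1808, A_nv = 2×(113 − 1.5×26)×8 = 1184 mm²; tension across gage: (60 − 1×26)×8 = 272 mm². R_n = min(0.6×450×1184, 0.6×345×1808) + 1.0×450×272 = min(319.68, 374.26) + 122.4 = 442.08 kN. φR_n = 0.75 × 442.08 = 331.6 kN.
Governing: min(534.8, 421.2, 377.6, 331.6) = 331.6 kN → block shear.

331.6 kN (block shear governs)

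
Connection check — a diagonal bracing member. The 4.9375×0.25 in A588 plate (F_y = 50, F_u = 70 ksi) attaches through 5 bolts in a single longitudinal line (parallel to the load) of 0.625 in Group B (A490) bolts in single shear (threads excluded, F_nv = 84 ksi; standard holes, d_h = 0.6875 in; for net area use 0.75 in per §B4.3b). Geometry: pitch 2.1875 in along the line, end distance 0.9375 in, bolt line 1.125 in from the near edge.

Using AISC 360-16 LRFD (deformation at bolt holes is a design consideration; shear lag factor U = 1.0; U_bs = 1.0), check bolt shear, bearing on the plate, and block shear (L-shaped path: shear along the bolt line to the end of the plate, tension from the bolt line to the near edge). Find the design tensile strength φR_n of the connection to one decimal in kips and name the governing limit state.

59.6 kips (block shear governs)

Bolt shear: A_b = π(0.625)²/4 = 0.3068 in². φR_n = 0.75 × 84 × 0.3068 × 5 × 1 = 96.6 kips.
Bearing (0.25 in plate, F_u = 70 ksi): end bolts L_c = 0.9375 − 0.6875/2 = 0.59375, R_n = min(1.2×0.59375×0.25×70, 2.4×0.625×0.25×70) = 12.469 kips/bolt; interior L_c = 2.1875 − 0.6875 = 1.5, R_n = 26.25 kips/bolt. φR_n = 0.75 × (1×12.469 + 4×26.25) = 88.1 kips.
Block shear: shear path 1×[0.9375+4×2.1875] = 1×9.6875 in, A_gv = 2.4219, A_nv = 1×(9.6875 − 4.5×0.75)×0.25 = 1.5781 in²; tension to near edge: (1.125 − 0.5×0.75)×0.25 = 0.1875 in². R_n = min(0.6×70×1.5781, 0.6×50×2.4219) + 1.0×70×0.1875 = min(66.28, 72.657) + 13.125 = 79.405 kips. φR_n = 0.75 × 79.405 = 59.6 kips.
Governing: min(96.6, 88.1, 59.6) = 59.6 kips → block shear.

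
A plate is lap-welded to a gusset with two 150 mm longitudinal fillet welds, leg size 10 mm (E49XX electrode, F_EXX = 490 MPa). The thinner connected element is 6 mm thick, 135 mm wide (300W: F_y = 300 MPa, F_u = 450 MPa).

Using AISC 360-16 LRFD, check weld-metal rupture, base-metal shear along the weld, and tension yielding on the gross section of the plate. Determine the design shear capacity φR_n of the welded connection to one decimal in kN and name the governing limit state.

218.7 kN (gross-section yield governs)

Weld metal: throat = 0.707×10 = 7.07 mm, L = 2×150 = 300 mm. φR_n = 0.75 × 0.6 × 490 × 7.07 × 300 = 467.7 kN.
Base metal shear (6 mm plate): yield φR_n = 1.0×0.6×300×6×300 = 324.0 kN; rupture φR_n = 0.75×0.6×450×6×300 = 364.5 kN; take 324.0 kN (yield).
Tension yield (gross): A_g = 135×6 = 810 mm². φR_n = 0.90 × 300 × 810 = 218.7 kN.
Governing: min(467.7, 324.0, 218.7) = 218.7 kN → gross-section yield.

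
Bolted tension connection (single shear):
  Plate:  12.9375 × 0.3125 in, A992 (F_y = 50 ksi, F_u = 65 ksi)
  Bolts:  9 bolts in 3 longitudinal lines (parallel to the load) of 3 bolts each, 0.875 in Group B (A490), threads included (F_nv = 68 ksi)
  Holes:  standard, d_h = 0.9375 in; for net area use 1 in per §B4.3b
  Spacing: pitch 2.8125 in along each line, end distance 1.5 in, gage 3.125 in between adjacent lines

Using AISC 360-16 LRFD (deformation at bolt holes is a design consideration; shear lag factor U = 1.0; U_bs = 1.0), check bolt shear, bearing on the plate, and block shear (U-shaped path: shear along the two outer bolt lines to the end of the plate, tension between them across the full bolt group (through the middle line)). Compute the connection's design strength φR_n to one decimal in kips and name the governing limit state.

149.3 kips (block shear governs)

Bolt shear: A_b = π(0.875)²/4 = 0.60132 in². φR_n = 0.75 × 68 × 0.60132 × 9 × 1 = 276.0 kips.
Bearing (0.3125 in plate, F_u = 65 ksi): end bolts L_c = 1.5 − 0.9375/2 = 1.03125, R_n = min(1.2×1.03125×0.3125×65, 2.4×0.875×0.3125×65) = 25.137 kips/bolt; interior L_c = 2.8125 − 0.9375 = 1.875, R_n = 42.656 kips/bolt. φR_n = 0.75 × (3×25.137 + 6×42.656) = 248.5 kips.
Block shear: shear path 2×[1.5+2×2.8125] = 2×7.125 in, A_gv = 4.4531, A_nv = 2×(7.125 − 2.5×1)×0.3125 = 2.8906 in²; tension across gage: (6.25 − 2×1)×0.3125 = 1.3281 in². R_n = min(0.6×65×2.8906, 0.6×50×4.4531) + 1.0×65×1.3281 = min(112.73, 133.59) + 86.327 = 199.06 kips. φR_n = 0.75 × 199.06 = 149.3 kips.
Governing: min(276.0, 248.5, 149.3) = 149.3 kips → block shear.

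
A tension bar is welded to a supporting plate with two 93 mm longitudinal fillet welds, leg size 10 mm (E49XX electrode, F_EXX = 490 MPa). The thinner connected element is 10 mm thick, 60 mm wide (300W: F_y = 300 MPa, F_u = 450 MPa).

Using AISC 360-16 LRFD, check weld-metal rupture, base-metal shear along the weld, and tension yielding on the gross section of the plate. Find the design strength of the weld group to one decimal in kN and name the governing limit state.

162.0 kN (gross-section yield governs)

Weld metal: throat = 0.707×10 = 7.07 mm, L = 2×93 = 186 mm. φR_n = 0.75 × 0.6 × 490 × 7.07 × 186 = 290.0 kN.
Base metal shear (10 mm plate): yield φR_n = 1.0×0.6×300×10×186 = 334.8 kN; rupture φR_n = 0.75×0.6×450×10×186 = 376.7 kN; take 334.8 kN (yield).
Tension yield (gross): A_g = 60×10 = 600 mm². φR_n = 0.90 × 300 × 600 = 162.0 kN.
Governing: min(290.0, 334.8, 162.0) = 162.0 kN → gross-section yield.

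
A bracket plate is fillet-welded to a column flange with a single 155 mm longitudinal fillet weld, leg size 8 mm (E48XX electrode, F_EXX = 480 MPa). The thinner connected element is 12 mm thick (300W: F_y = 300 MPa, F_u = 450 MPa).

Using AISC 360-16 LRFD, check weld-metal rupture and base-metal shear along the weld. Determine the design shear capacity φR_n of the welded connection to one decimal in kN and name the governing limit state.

189.4 kN (weld metal governs)

Weld metal: throat = 0.707×8 = 5.656 mm, L = 155 mm. φR_n = 0.75 × 0.6 × 480 × 5.656 × 155 = 189.4 kN.
Base metal shear (12 mm plate): yield φR_n = 1.0×0.6×300×12×155 = 334.8 kN; rupture φR_n = 0.75×0.6×450×12×155 = 376.7 kN; take 334.8 kN (yield).
Governing: min(189.4, 334.8) = 189.4 kN → weld metal.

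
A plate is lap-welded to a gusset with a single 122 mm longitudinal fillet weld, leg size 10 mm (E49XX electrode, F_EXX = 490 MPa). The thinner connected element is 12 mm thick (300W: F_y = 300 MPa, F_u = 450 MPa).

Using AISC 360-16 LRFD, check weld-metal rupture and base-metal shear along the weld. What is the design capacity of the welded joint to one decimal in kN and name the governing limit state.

Weld metal: throat = 0.707×10 = 7.07 mm, L = 122 mm. φR_n = 0.75 × 0.6 × 490 × 7.07 × 122 = 190.2 kN.
Base metal shear (12 mm plate): yield φR_n = 1.0×0.6×300×12×122 = 263.5 kN; rupture φR_n = 0.75×0.6×450×12×122 = 296.5 kN; take 263.5 kN (yield).
Governing: min(190.2, 263.5) = 190.2 kN → weld metal.

190.2 kN (weld metal governs)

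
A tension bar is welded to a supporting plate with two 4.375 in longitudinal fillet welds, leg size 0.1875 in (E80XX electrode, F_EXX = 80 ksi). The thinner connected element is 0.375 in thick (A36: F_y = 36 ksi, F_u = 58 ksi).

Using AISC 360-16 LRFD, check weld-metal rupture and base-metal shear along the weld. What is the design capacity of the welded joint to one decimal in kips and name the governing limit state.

Weld metal: throat = 0.707×0.1875 = 0.13256 in, L = 2×4.375 = 8.75 in. φR_n = 0.75 × 0.6 × 80 × 0.13256 × 8.75 = 41.8 kips.
Base metal shear (0.375 in plate): yield φR_n = 1.0×0.6×36×0.375×8.75 = 70.9 kips; rupture φR_n = 0.75×0.6×58×0.375×8.75 = 85.6 kips; take 70.9 kips (yield).
Governing: min(41.8, 70.9) = 41.8 kips → weld metal.

41.8 kips (weld metal governs)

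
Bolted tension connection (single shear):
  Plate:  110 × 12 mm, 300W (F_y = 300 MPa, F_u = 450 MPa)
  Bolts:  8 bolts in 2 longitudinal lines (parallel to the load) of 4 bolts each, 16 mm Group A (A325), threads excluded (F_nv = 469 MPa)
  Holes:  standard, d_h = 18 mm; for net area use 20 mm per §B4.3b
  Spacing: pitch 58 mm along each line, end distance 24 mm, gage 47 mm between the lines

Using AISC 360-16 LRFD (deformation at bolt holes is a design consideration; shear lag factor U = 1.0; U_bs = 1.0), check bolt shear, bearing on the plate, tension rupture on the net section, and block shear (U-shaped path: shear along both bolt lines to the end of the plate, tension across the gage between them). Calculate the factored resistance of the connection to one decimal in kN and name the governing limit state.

283.5 kN (net-section rupture governs)

Bolt shear: A_b = π(16)²/4 = 201.06 mm². φR_n = 0.75 × 469 × 201.06 × 8 × 1 = 565.8 kN.
Bearing (12 mm plate, F_u = 450 MPa): end bolts L_c = 24 − 18/2 = 15, R_n = min(1.2×15×12×450, 2.4×16×12×450) = 97.2 kN/bolt; interior L_c = 58 − 18 = 40, R_n = 207.36 kN/bolt. φR_n = 0.75 × (2×97.2 + 6×207.36) = 1078.9 kN.
Tension rupture (net): A_n = (110 − 2×20)×12 = 840 mm² (U = 1.0, A_e = A_n). φR_n = 0.75 × 450 × 840 = 283.5 kN.
Block shear: shear path 2×[24+3×58] = 2×198 mm, A_gv = 4752, A_nv = 2×(198 − 3.5×20)×12 = 3072 mm²; tension across gage: (47 − 1×20)×12 = 324 mm². R_n = min(0.6×450×3072, 0.6×300×4752) + 1.0×450×324 = min(829.44, 855.36) + 145.8 = 975.24 kN. φR_n = 0.75 × 975.24 = 731.4 kN.
Governing: min(565.8, 1078.9, 283.5, 731.4) = 283.5 kN → net-section rupture.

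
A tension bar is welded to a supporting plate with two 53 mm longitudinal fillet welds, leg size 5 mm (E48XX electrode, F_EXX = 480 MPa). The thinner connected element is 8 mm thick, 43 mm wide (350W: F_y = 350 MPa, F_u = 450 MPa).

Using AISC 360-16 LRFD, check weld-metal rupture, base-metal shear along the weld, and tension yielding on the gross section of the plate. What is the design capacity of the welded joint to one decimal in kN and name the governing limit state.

Weld metal: throat = 0.707×5 = 3.535 mm, L = 2×53 = 106 mm. φR_n = 0.75 × 0.6 × 480 × 3.535 × 106 = 80.9 kN.
Base metal shear (8 mm plate): yield φR_n = 1.0×0.6×350×8×106 = 178.1 kN; rupture φR_n = 0.75×0.6×450×8×106 = 171.7 kN; take 171.7 kN (rupture).
Tension yield (gross): A_g = 43×8 = 344 mm². φR_n = 0.90 × 350 × 344 = 108.4 kN.
Governing: min(80.9, 171.7, 108.4) = 80.9 kN → weld metal.

80.9 kN (weld metal governs)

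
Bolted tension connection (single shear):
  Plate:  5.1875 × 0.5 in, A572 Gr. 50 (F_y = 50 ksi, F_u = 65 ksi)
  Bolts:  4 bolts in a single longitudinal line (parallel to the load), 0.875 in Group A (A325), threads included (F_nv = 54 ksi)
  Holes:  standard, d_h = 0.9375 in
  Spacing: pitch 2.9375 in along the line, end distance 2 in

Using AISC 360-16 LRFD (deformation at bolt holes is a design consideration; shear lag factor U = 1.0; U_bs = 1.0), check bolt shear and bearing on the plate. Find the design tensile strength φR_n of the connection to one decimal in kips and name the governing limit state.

97.4 kips (bolt shear governs)

Bolt shear: A_b = π(0.875)²/4 = 0.60132 in². φR_n = 0.75 × 54 × 0.60132 × 4 × 1 = 97.4 kips.
Bearing (0.5 in plate, F_u = 65 ksi): end bolts L_c = 2 − 0.9375/2 = 1.53125, R_n = min(1.2×1.53125×0.5×65, 2.4×0.875×0.5×65) = 59.719 kips/bolt; interior L_c = 2.9375 − 0.9375 = 2, R_n = 68.25 kips/bolt. φR_n = 0.75 × (1×59.719 + 3×68.25) = 198.4 kips.
Governing: min(97.4, 198.4) = 97.4 kips → bolt shear.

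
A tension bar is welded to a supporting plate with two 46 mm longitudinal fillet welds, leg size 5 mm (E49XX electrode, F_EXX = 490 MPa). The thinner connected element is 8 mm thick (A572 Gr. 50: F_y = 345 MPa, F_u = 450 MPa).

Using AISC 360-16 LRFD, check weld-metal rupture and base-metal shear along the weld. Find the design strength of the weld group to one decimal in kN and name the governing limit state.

71.7 kN (weld metal governs)

Weld metal: throat = 0.707×5 = 3.535 mm, L = 2×46 = 92 mm. φR_n = 0.75 × 0.6 × 490 × 3.535 × 92 = 71.7 kN.
Base metal shear (8 mm plate): yield φR_n = 1.0×0.6×345×8×92 = 152.4 kN; rupture φR_n = 0.75×0.6×450×8×92 = 149.0 kN; take 149.0 kN (rupture).
Governing: min(71.7, 149.0) = 71.7 kN → weld metal.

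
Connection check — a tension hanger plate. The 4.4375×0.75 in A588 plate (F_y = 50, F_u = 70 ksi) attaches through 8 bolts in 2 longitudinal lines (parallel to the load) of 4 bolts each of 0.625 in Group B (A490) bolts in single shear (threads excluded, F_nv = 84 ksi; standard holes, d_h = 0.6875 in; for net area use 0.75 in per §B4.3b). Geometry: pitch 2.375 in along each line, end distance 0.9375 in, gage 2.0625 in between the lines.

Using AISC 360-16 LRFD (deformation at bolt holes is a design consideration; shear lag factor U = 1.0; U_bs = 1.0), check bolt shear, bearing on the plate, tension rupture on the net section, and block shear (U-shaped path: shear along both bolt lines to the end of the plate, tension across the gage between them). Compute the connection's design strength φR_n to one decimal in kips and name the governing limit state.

Bolt shear: A_b = π(0.625)²/4 = 0.3068 in². φR_n = 0.75 × 84 × 0.3068 × 8 × 1 = 154.6 kips.
Bearing (0.75 in plate, F_u = 70 ksi): end bolts L_c = 0.9375 − 0.6875/2 = 0.59375, R_n = min(1.2×0.59375×0.75×70, 2.4×0.625×0.75×70) = 37.406 kips/bolt; interior L_c = 2.375 − 0.6875 = 1.6875, R_n = 78.75 kips/bolt. φR_n = 0.75 × (2×37.406 + 6×78.75) = 410.5 kips.
Tension rupture (net): A_n = (4.4375 − 2×0.75)×0.75 = 2.2031 in² (U = 1.0, A_e = A_n). φR_n = 0.75 × 70 × 2.2031 = 115.7 kips.
Block shear: shear path 2×[0.9375+3×2.375] = 2×8.0625 in, A_gv = 12.094, A_nv = 2×(8.0625 − 3.5×0.75)×0.75 = 8.1563 in²; tension across gage: (2.0625 − 1×0.75)×0.75 = 0.98438 in². R_n = min(0.6×70×8.1563, 0.6×50×12.094) + 1.0×70×0.98438 = min(342.56, 362.82) + 68.907 = 411.47 kips. φR_n = 0.75 × 411.47 = 308.6 kips.
Governing: min(154.6, 410.5, 115.7, 308.6) = 115.7 kips → net-section rupture.

115.7 kips (net-section rupture governs)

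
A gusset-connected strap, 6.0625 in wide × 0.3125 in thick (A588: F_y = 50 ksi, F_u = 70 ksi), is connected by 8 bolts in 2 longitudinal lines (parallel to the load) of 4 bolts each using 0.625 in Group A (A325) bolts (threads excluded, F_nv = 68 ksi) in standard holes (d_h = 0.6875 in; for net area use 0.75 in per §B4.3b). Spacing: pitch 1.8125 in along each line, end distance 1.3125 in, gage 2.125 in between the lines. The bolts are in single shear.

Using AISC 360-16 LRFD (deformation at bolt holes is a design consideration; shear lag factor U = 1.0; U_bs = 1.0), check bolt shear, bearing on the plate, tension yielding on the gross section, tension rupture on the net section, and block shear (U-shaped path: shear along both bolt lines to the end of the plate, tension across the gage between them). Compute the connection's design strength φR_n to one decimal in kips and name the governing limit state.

74.9 kips (net-section rupture governs)

Bolt shear: A_b = π(0.625)²/4 = 0.3068 in². φR_n = 0.75 × 68 × 0.3068 × 8 × 1 = 125.2 kips.
Bearing (0.3125 in plate, F_u = 70 ksi): end bolts L_c = 1.3125 − 0.6875/2 = 0.96875, R_n = min(1.2×0.96875×0.3125×70, 2.4×0.625×0.3125×70) = 25.43 kips/bolt; interior L_c = 1.8125 − 0.6875 = 1.125, R_n = 29.531 kips/bolt. φR_n = 0.75 × (2×25.43 + 6×29.531) = 171.0 kips.
Tension yield (gross): A_g = 6.0625×0.3125 = 1.8945 in². φR_n = 0.90 × 50 × 1.8945 = 85.3 kips.
Tension rupture (net): A_n = (6.0625 − 2×0.75)×0.3125 = 1.4258 in² (U = 1.0, A_e = A_n). φR_n = 0.75 × 70 × 1.4258 = 74.9 kips.
Block shear: shear path 2×[1.3125+3×1.8125] = 2×6.75 in, A_gv = 4.2188, A_nv = 2×(6.75 − 3.5×0.75)×0.3125 = 2.5781 in²; tension across gage: (2.125 − 1×0.75)×0.3125 = 0.42969 in². R_n = min(0.6×70×2.5781, 0.6×50×4.2188) + 1.0×70×0.42969 = min(108.28, 126.56) + 30.078 = 138.36 kips. φR_n = 0.75 × 138.36 = 103.8 kips.
Governing: min(125.2, 171.0, 85.3, 74.9, 103.8) = 74.9 kips → net-section rupture.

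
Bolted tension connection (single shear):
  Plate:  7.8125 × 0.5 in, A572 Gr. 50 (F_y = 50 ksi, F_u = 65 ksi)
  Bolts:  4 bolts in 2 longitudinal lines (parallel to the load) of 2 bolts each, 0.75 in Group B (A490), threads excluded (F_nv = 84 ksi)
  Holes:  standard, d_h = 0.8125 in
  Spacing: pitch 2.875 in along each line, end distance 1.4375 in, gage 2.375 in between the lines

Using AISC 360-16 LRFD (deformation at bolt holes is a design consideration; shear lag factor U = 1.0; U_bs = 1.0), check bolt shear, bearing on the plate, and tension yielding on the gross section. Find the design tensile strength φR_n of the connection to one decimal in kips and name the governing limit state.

111.3 kips (bolt shear governs)

Bolt shear: A_b = π(0.75)²/4 = 0.44179 in². φR_n = 0.75 × 84 × 0.44179 × 4 × 1 = 111.3 kips.
Bearing (0.5 in plate, F_u = 65 ksi): end bolts L_c = 1.4375 − 0.8125/2 = 1.03125, R_n = min(1.2×1.03125×0.5×65, 2.4×0.75×0.5×65) = 40.219 kips/bolt; interior L_c = 2.875 − 0.8125 = 2.0625, R_n = 58.5 kips/bolt. φR_n = 0.75 × (2×40.219 + 2×58.5) = 148.1 kips.
Tension yield (gross): A_g = 7.8125×0.5 = 3.9063 in². φR_n = 0.90 × 50 × 3.9063 = 175.8 kips.
Governing: min(111.3, 148.1, 175.8) = 111.3 kips → bolt shear.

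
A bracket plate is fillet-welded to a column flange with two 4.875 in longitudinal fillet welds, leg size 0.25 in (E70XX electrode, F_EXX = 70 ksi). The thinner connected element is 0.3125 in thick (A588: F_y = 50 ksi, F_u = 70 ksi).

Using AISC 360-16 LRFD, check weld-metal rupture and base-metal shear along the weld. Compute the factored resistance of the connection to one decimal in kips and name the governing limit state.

Weld metal: throat = 0.707×0.25 = 0.17675 in, L = 2×4.875 = 9.75 in. φR_n = 0.75 × 0.6 × 70 × 0.17675 × 9.75 = 54.3 kips.
Base metal shear (0.3125 in plate): yield φR_n = 1.0×0.6×50×0.3125×9.75 = 91.4 kips; rupture φR_n = 0.75×0.6×70×0.3125×9.75 = 96.0 kips; take 91.4 kips (yield).
Governing: min(54.3, 91.4) = 54.3 kips → weld metal.

54.3 kips (weld metal governs)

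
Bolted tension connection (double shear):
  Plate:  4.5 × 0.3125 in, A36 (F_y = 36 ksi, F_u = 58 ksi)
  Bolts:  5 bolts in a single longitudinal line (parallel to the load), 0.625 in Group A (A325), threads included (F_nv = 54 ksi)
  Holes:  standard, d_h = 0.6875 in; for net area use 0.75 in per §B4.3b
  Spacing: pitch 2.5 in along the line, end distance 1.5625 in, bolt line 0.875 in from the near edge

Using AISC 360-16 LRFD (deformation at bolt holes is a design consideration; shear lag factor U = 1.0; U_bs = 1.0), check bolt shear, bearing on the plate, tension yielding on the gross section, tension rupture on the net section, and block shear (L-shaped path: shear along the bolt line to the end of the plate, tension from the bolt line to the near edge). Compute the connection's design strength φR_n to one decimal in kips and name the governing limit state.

45.6 kips (gross-section yield governs)

Bolt shear: A_b = π(0.625)²/4 = 0.3068 in². φR_n = 0.75 × 54 × 0.3068 × 5 × 2 = 124.3 kips.
Bearing (0.3125 in plate, F_u = 58 ksi): end bolts L_c = 1.5625 − 0.6875/2 = 1.21875, R_n = min(1.2×1.21875×0.3125×58, 2.4×0.625×0.3125×58) = 26.508 kips/bolt; interior L_c = 2.5 − 0.6875 = 1.8125, R_n = 27.188 kips/bolt. φR_n = 0.75 × (1×26.508 + 4×27.188) = 101.4 kips.
Tension yield (gross): A_g = 4.5×0.3125 = 1.4063 in². φR_n = 0.90 × 36 × 1.4063 = 45.6 kips.
Tension rupture (net): A_n = (4.5 − 1×0.75)×0.3125 = 1.1719 in² (U = 1.0, A_e = A_n). φR_n = 0.75 × 58 × 1.1719 = 51.0 kips.
Block shear: shear path 1×[1.5625+4×2.5] = 1×11.5625 in, A_gv = 3.6133, A_nv = 1×(11.5625 − 4.5×0.75)×0.3125 = 2.5586 in²; tension to near edge: (0.875 − 0.5×0.75)×0.3125 = 0.15625 in². R_n = min(0.6×58×2.5586, 0.6×36×3.6133) + 1.0×58×0.15625 = min(89.039, 78.047) + 9.0625 = 87.11 kips. φR_n = 0.75 × 87.11 = 65.3 kips.
Governing: min(124.3, 101.4, 45.6, 51.0, 65.3) = 45.6 kips → gross-section yield.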